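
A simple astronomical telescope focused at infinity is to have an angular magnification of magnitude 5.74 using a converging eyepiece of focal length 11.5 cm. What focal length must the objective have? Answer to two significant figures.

|M| = f_obj/|f_eye|, so f_obj = |M| x |f_eye| = 5.74 x 11.5 = 66.010 cm.

66 cm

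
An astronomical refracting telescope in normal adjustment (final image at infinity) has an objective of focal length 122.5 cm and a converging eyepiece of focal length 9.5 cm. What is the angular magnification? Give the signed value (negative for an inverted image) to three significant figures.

M = -f_obj/f_eye = -122.5/(9.5) = -12.895.

-12.9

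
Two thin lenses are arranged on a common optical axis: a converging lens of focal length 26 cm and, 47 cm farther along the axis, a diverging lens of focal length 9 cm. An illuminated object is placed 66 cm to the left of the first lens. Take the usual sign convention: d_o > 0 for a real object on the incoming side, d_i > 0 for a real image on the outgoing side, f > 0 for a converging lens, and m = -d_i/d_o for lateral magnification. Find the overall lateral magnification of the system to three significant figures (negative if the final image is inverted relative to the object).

Lens 1: 1/d_i1 = 1/f_1 - 1/d_o1 = 1/26 - 1/66 = 0.02331 cm^-1, so d_i1 = 42.900 cm.
m_1 = -(42.900)/66 = -0.6500.
The intermediate image is 42.900 cm to the right of lens 1, so d_o2 = L - d_i1 = 47 - 42.900 = 4.100 cm.
Lens 2: 1/d_i2 = 1/f_2 - 1/d_o2 = 1/(-9) - 1/(4.100) = -0.35501 cm^-1, so d_i2 = -2.817 cm.
m_2 = -(-2.817)/(4.100) = 0.6870.
Overall magnification: m = m_1 m_2 = -0.4466.

-0.447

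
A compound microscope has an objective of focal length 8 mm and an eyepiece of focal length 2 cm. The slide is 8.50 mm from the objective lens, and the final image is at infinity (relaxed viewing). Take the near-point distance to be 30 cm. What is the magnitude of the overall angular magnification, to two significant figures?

240

Convert to cm: f_obj = 8 mm = 0.8 cm; d_o = 8.50 mm = 0.85 cm.
Objective: 1/d_i = 1/f_obj - 1/d_o = 1/0.8 - 1/0.85 = 0.07353 cm^-1, so d_i = 13.600 cm.
m_obj = -d_i/d_o = -13.600/0.85 = -16.000.
Eyepiece angular magnification (image at infinity): M_eye = D/f_e = 30/2 = 15.000.
Overall M = m_obj x M_eye = (-16.000)(15.000) = -240.00.
|M| = 240.00.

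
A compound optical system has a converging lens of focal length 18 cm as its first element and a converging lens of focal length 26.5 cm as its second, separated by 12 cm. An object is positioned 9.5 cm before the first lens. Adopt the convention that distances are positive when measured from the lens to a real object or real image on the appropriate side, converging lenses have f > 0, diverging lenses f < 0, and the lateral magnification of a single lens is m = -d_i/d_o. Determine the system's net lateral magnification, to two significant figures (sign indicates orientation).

-10

First lens: d_i1 = 1/(1/18 - 1/9.5) = -20.118 cm.
m_1 = -(-20.118)/9.5 = 2.1176.
The intermediate image is virtual, 20.118 cm to the left of lens 1, so d_o2 = L - d_i1 = 12 - (-20.118) = 32.118 cm.
Second lens: d_i2 = 1/(1/26.5 - 1/(32.118)) = 151.508 cm.
m_2 = -(151.508)/(32.118) = -4.7173.
Total m = m_1 x m_2 = (2.1176)(-4.7173) = -9.9895.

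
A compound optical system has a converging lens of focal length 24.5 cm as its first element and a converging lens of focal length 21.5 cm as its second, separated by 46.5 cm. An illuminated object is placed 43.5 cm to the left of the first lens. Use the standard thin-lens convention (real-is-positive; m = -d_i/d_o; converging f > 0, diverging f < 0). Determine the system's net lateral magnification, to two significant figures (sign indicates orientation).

-0.89

Applying the thin-lens equation to the first lens, 1/24.5 = 1/43.5 + 1/d_i1, which gives d_i1 = 56.092 cm.
Its lateral magnification is m_1 = -d_i1/d_o1 = -(56.092)/43.5 = -1.2895.
Since 56.092 cm > 46.5 cm, the first image lies past the second lens and serves as a virtual object: d_o2 = L - d_i1 = -9.592 cm.
Applying the thin-lens equation again with f_2 = 21.5 cm and d_o2 = -9.592 cm gives d_i2 = 6.633 cm.
m_2 = -(6.633)/(-9.592) = 0.6915.
Overall magnification: m = m_1 m_2 = -0.8917.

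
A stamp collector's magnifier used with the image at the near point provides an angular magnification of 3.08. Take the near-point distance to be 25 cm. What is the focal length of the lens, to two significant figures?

For the image at the near point, M = 1 + D/f.
f = D/(M - 1) = 25/(3.08 - 1) = 12.019 cm.

12 cm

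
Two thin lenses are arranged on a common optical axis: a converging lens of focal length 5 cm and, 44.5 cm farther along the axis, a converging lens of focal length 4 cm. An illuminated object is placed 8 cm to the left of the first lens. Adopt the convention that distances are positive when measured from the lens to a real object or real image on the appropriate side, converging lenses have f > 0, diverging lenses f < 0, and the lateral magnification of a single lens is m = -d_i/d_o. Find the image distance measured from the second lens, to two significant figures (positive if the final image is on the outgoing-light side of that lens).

Lens 1: 1/d_i1 = 1/f_1 - 1/d_o1 = 1/5 - 1/8 = 0.07500 cm^-1, so d_i1 = 13.333 cm.
That image sits 31.167 cm in front of the second lens, so d_o2 = 31.167 cm.
Lens 2: 1/d_i2 = 1/f_2 - 1/d_o2 = 1/4 - 1/(31.167) = 0.21791 cm^-1, so d_i2 = 4.589 cm.

4.6 cm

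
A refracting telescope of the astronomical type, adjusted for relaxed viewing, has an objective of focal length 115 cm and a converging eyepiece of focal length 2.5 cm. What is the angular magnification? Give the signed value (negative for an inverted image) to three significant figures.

-46.0

M = -f_obj/f_eye = -115/(2.5) = -46.000.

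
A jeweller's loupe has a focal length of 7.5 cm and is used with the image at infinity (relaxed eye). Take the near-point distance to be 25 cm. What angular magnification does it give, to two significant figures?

M = D/f = 25/7.5 = 3.333.

3.3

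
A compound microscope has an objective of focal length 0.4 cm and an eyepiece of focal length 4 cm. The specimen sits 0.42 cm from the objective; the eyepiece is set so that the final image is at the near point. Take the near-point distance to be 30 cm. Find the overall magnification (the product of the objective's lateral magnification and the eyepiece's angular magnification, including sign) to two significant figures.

Objective: 1/d_i = 1/f_obj - 1/d_o = 1/0.4 - 1/0.42 = 0.11905 cm^-1, so d_i = 8.400 cm.
m_obj = -d_i/d_o = -8.400/0.42 = -20.000.
Eyepiece angular magnification (image at near point): M_eye = 1 + D/f_e = 1 + 30/4 = 8.500.
Overall M = m_obj x M_eye = (-20.000)(8.500) = -170.00.

-170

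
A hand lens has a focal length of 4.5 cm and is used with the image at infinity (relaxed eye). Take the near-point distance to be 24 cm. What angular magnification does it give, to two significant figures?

5.3

M = D/f = 24/4.5 = 5.333.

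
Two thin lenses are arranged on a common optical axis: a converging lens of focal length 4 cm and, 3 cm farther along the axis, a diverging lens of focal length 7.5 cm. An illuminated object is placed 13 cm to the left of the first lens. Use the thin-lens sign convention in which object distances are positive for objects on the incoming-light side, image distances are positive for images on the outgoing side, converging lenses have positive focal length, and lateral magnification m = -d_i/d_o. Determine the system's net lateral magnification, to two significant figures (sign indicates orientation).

Lens 1: 1/d_i1 = 1/f_1 - 1/d_o1 = 1/4 - 1/13 = 0.17308 cm^-1, so d_i1 = 5.778 cm.
m_1 = -(5.778)/13 = -0.4444.
This image would form 5.778 cm past lens 1, i.e. 2.778 cm beyond lens 2, so it is a virtual object for lens 2: d_o2 = 3 - 5.778 = -2.778 cm.
Lens 2: 1/d_i2 = 1/f_2 - 1/d_o2 = 1/(-7.5) - 1/(-2.778) = 0.22667 cm^-1, so d_i2 = 4.412 cm.
m_2 = -(4.412)/(-2.778) = 1.5882.
The system's lateral magnification is m_1 m_2 = (-0.4444)(1.5882) = -0.7059.

-0.71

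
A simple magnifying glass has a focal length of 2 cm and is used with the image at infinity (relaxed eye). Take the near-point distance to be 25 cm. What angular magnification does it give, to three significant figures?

12.5

M = D/f = 25/2 = 12.500.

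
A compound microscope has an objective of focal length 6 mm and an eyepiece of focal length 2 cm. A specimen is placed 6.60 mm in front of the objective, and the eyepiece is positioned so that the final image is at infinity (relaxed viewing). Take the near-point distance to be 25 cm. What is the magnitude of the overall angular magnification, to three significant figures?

Convert to cm: f_obj = 6 mm = 0.6 cm; d_o = 6.60 mm = 0.66 cm.
Objective: 1/d_i = 1/f_obj - 1/d_o = 1/0.6 - 1/0.66 = 0.15152 cm^-1, so d_i = 6.600 cm.
m_obj = -d_i/d_o = -6.600/0.66 = -10.000.
Eyepiece angular magnification (image at infinity): M_eye = D/f_e = 25/2 = 12.500.
Overall M = m_obj x M_eye = (-10.000)(12.500) = -125.00.
|M| = 125.00.

125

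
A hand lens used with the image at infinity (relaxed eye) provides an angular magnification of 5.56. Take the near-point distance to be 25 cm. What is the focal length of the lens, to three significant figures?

4.50 cm

For the image at infinity, M = D/f.
f = D/M = 25/5.56 = 4.496 cm.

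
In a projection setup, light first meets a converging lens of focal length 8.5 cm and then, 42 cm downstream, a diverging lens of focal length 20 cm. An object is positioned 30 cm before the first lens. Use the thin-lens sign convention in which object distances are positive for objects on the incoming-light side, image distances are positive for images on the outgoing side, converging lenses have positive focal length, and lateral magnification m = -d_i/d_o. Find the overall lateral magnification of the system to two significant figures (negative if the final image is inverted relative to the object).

Lens 1: 1/d_i1 = 1/f_1 - 1/d_o1 = 1/8.5 - 1/30 = 0.08431 cm^-1, so d_i1 = 11.860 cm.
m_1 = -(11.860)/30 = -0.3953.
The intermediate image is 11.860 cm to the right of lens 1, so d_o2 = L - d_i1 = 42 - 11.860 = 30.140 cm.
Lens 2: 1/d_i2 = 1/f_2 - 1/d_o2 = 1/(-20) - 1/(30.140) = -0.08318 cm^-1, so d_i2 = -12.022 cm.
m_2 = -(-12.022)/(30.140) = 0.3989.
Total m = m_1 x m_2 = (-0.3953)(0.3989) = -0.1577.

-0.16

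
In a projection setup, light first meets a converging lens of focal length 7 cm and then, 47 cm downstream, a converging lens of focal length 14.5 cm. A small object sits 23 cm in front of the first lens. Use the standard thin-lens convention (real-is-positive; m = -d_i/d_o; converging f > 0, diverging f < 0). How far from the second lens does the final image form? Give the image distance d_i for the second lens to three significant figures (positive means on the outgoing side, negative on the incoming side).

23.9 cm

First lens: d_i1 = 1/(1/7 - 1/23) = 10.062 cm.
Object distance for lens 2: d_o2 = 47 - 10.062 = 36.938 cm.
Second lens: d_i2 = 1/(1/14.5 - 1/(36.938)) = 23.870 cm.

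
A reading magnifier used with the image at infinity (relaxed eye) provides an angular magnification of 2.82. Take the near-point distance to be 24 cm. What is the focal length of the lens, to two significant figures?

For the image at infinity, M = D/f.
f = D/M = 24/2.82 = 8.511 cm.

8.5 cm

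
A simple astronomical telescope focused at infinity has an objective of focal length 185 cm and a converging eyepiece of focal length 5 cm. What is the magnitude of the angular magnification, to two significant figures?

37

|M| = f_obj/|f_eye| = 185/5 = 37.000.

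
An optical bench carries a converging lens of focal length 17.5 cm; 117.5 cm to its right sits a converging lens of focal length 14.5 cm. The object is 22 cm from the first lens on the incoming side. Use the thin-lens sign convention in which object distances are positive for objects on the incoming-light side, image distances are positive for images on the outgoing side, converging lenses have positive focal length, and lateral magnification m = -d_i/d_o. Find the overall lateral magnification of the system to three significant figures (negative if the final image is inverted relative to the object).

First lens: d_i1 = 1/(1/17.5 - 1/22) = 85.556 cm.
m_1 = -(85.556)/22 = -3.8889.
Object distance for lens 2: d_o2 = 117.5 - 85.556 = 31.944 cm.
Second lens: d_i2 = 1/(1/14.5 - 1/(31.944)) = 26.553 cm.
m_2 = -(26.553)/(31.944) = -0.8312.
Total m = m_1 x m_2 = (-3.8889)(-0.8312) = 3.2325.

3.23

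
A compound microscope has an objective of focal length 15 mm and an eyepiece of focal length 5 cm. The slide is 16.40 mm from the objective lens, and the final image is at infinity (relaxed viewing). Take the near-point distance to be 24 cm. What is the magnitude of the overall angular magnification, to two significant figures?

Convert to cm: f_obj = 15 mm = 1.5 cm; d_o = 16.40 mm = 1.64 cm.
Objective: 1/d_i = 1/f_obj - 1/d_o = 1/1.5 - 1/1.64 = 0.05691 cm^-1, so d_i = 17.571 cm.
m_obj = -d_i/d_o = -17.571/1.64 = -10.714.
Eyepiece angular magnification (image at infinity): M_eye = D/f_e = 24/5 = 4.800.
Overall M = m_obj x M_eye = (-10.714)(4.800) = -51.43.
|M| = 51.43.

51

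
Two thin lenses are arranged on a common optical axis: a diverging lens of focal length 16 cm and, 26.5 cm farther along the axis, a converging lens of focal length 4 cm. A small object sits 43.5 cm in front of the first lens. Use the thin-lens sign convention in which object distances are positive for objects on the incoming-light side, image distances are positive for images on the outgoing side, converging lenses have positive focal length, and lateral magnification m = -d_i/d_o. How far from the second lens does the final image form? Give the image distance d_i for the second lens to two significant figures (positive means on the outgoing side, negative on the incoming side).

First lens: d_i1 = 1/(1/(-16) - 1/43.5) = -11.697 cm.
The intermediate image is virtual, 11.697 cm to the left of lens 1, so d_o2 = L - d_i1 = 26.5 - (-11.697) = 38.197 cm.
Second lens: d_i2 = 1/(1/4 - 1/(38.197)) = 4.468 cm.

4.5 cm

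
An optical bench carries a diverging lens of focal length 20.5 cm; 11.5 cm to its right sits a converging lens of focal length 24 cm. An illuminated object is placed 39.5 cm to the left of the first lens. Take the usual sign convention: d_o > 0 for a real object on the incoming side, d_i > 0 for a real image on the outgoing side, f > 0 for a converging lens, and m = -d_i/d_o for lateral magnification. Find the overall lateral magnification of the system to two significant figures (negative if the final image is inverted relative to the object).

-8.2

First lens: d_i1 = 1/(1/(-20.5) - 1/39.5) = -13.496 cm.
m_1 = -(-13.496)/39.5 = 0.3417.
With d_i1 < 0 the first image is virtual and lies on the object side; the object distance for lens 2 is d_o2 = 11.5 - (-13.496) = 24.996 cm.
Second lens: d_i2 = 1/(1/24 - 1/(24.996)) = 602.410 cm.
m_2 = -(602.410)/(24.996) = -24.1004.
Overall magnification: m = m_1 m_2 = -8.2343.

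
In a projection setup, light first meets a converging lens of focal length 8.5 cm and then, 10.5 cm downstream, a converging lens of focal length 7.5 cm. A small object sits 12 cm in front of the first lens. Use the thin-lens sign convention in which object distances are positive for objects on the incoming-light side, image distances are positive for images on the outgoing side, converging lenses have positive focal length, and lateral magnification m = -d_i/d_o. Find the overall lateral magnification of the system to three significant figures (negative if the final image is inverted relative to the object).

-0.697

First lens: d_i1 = 1/(1/8.5 - 1/12) = 29.143 cm.
m_1 = -(29.143)/12 = -2.4286.
Since 29.143 cm > 10.5 cm, the first image lies past the second lens and serves as a virtual object: d_o2 = L - d_i1 = -18.643 cm.
Second lens: d_i2 = 1/(1/7.5 - 1/(-18.643)) = 5.348 cm.
m_2 = -(5.348)/(-18.643) = 0.2869.
Total m = m_1 x m_2 = (-2.4286)(0.2869) = -0.6967.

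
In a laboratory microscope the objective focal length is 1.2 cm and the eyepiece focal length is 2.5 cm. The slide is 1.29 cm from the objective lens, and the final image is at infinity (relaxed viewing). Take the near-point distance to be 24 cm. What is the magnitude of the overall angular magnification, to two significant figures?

130

Objective: 1/d_i = 1/f_obj - 1/d_o = 1/1.2 - 1/1.29 = 0.05814 cm^-1, so d_i = 17.200 cm.
m_obj = -d_i/d_o = -17.200/1.29 = -13.333.
Eyepiece angular magnification (image at infinity): M_eye = D/f_e = 24/2.5 = 9.600.
Overall M = m_obj x M_eye = (-13.333)(9.600) = -128.00.
|M| = 128.00.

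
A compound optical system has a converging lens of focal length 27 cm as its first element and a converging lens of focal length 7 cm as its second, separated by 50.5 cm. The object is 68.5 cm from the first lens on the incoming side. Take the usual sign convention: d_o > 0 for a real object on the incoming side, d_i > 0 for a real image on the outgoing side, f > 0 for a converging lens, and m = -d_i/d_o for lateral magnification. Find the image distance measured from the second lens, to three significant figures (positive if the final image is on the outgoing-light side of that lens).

First lens: d_i1 = 1/(1/27 - 1/68.5) = 44.566 cm.
Object distance for lens 2: d_o2 = 50.5 - 44.566 = 5.934 cm.
Second lens: d_i2 = 1/(1/7 - 1/(5.934)) = -38.955 cm.

-39.0 cm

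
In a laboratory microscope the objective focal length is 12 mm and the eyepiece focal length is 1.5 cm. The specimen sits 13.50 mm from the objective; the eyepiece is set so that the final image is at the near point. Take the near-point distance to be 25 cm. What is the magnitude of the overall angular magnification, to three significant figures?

Convert to cm: f_obj = 12 mm = 1.2 cm; d_o = 13.50 mm = 1.35 cm.
Objective: 1/d_i = 1/f_obj - 1/d_o = 1/1.2 - 1/1.35 = 0.09259 cm^-1, so d_i = 10.800 cm.
m_obj = -d_i/d_o = -10.800/1.35 = -8.000.
Eyepiece angular magnification (image at near point): M_eye = 1 + D/f_e = 1 + 25/1.5 = 17.667.
Overall M = m_obj x M_eye = (-8.000)(17.667) = -141.33.
|M| = 141.33.

141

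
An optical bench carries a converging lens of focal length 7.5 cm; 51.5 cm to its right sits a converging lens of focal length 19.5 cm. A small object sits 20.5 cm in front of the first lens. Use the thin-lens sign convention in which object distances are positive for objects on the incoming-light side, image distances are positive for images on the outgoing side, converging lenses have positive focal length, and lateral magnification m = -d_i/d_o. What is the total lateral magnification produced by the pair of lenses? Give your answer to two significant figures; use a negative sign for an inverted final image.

0.56

Applying the thin-lens equation to the first lens, 1/7.5 = 1/20.5 + 1/d_i1, which gives d_i1 = 11.827 cm.
Its lateral magnification is m_1 = -d_i1/d_o1 = -(11.827)/20.5 = -0.5769.
The intermediate image is 11.827 cm to the right of lens 1, so d_o2 = L - d_i1 = 51.5 - 11.827 = 39.673 cm.
Applying the thin-lens equation again with f_2 = 19.5 cm and d_o2 = 39.673 cm gives d_i2 = 38.349 cm.
m_2 = -(38.349)/(39.673) = -0.9666.
The system's lateral magnification is m_1 m_2 = (-0.5769)(-0.9666) = 0.5577.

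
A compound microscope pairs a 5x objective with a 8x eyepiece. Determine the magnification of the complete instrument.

40

The overall magnification of a compound microscope is the product of the objective and eyepiece magnifications:
M = M_obj x M_eye = 5 x 8 = 40.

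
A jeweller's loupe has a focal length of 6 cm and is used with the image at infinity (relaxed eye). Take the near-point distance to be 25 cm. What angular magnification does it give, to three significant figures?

4.17

M = D/f = 25/6 = 4.167.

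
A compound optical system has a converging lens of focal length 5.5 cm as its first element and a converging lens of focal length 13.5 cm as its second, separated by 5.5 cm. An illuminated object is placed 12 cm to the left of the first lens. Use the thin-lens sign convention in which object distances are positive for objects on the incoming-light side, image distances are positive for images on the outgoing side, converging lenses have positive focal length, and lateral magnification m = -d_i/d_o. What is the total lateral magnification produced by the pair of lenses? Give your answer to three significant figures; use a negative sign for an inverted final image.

Lens 1: 1/d_i1 = 1/f_1 - 1/d_o1 = 1/5.5 - 1/12 = 0.09848 cm^-1, so d_i1 = 10.154 cm.
m_1 = -(10.154)/12 = -0.8462.
This image would form 10.154 cm past lens 1, i.e. 4.654 cm beyond lens 2, so it is a virtual object for lens 2: d_o2 = 5.5 - 10.154 = -4.654 cm.
Lens 2: 1/d_i2 = 1/f_2 - 1/d_o2 = 1/13.5 - 1/(-4.654) = 0.28895 cm^-1, so d_i2 = 3.461 cm.
m_2 = -(3.461)/(-4.654) = 0.7436.
The system's lateral magnification is m_1 m_2 = (-0.8462)(0.7436) = -0.6292.

-0.629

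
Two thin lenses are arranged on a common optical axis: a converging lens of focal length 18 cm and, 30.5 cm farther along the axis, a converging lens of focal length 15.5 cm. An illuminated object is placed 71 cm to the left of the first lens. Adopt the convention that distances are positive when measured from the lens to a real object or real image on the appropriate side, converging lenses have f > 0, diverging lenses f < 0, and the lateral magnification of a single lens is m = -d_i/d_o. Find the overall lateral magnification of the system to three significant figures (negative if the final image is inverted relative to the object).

-0.578

Lens 1: 1/d_i1 = 1/f_1 - 1/d_o1 = 1/18 - 1/71 = 0.04147 cm^-1, so d_i1 = 24.113 cm.
m_1 = -(24.113)/71 = -0.3396.
Object distance for lens 2: d_o2 = 30.5 - 24.113 = 6.387 cm.
Lens 2: 1/d_i2 = 1/f_2 - 1/d_o2 = 1/15.5 - 1/(6.387) = -0.09206 cm^-1, so d_i2 = -10.863 cm.
m_2 = -(-10.863)/(6.387) = 1.7008.
Total m = m_1 x m_2 = (-0.3396)(1.7008) = -0.5776.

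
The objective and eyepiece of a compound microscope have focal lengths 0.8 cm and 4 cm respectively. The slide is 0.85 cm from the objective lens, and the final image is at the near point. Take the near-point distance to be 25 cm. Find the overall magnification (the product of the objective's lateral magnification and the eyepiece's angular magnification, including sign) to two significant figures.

Objective: 1/d_i = 1/f_obj - 1/d_o = 1/0.8 - 1/0.85 = 0.07353 cm^-1, so d_i = 13.600 cm.
m_obj = -d_i/d_o = -13.600/0.85 = -16.000.
Eyepiece angular magnification (image at near point): M_eye = 1 + D/f_e = 1 + 25/4 = 7.250.
Overall M = m_obj x M_eye = (-16.000)(7.250) = -116.00.

-120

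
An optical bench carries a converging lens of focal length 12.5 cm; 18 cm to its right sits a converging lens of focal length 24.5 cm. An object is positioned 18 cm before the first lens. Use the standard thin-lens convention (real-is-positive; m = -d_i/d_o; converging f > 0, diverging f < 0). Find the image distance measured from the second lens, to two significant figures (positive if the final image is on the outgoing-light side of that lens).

12 cm

Applying the thin-lens equation to the first lens, 1/12.5 = 1/18 + 1/d_i1, which gives d_i1 = 40.909 cm.
This image would form 40.909 cm past lens 1, i.e. 22.909 cm beyond lens 2, so it is a virtual object for lens 2: d_o2 = 18 - 40.909 = -22.909 cm.
Applying the thin-lens equation again with f_2 = 24.5 cm and d_o2 = -22.909 cm gives d_i2 = 11.839 cm.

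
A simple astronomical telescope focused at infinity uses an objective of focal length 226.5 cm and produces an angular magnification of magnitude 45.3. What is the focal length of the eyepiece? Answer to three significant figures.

|M| = f_obj/f_eye, so f_eye = f_obj/|M| = 226.5/45.3 = 5.000 cm.

5.00 cm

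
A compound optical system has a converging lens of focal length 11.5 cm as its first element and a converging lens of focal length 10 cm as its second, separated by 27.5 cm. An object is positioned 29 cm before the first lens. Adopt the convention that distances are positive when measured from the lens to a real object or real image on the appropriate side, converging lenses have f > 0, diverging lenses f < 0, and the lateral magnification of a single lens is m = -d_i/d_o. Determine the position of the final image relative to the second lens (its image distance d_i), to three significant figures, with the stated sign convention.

First lens: d_i1 = 1/(1/11.5 - 1/29) = 19.057 cm.
The intermediate image is 19.057 cm to the right of lens 1, so d_o2 = L - d_i1 = 27.5 - 19.057 = 8.443 cm.
Second lens: d_i2 = 1/(1/10 - 1/(8.443)) = -54.220 cm.

-54.2 cm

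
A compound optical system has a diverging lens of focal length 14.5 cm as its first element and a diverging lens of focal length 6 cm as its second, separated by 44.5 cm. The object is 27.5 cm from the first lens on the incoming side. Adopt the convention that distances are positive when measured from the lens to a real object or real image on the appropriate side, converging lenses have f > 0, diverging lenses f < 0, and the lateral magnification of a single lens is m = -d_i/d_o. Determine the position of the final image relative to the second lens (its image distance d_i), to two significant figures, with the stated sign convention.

First lens: d_i1 = 1/(1/(-14.5) - 1/27.5) = -9.494 cm.
With d_i1 < 0 the first image is virtual and lies on the object side; the object distance for lens 2 is d_o2 = 44.5 - (-9.494) = 53.994 cm.
Second lens: d_i2 = 1/(1/(-6) - 1/(53.994)) = -5.400 cm.

-5.4 cm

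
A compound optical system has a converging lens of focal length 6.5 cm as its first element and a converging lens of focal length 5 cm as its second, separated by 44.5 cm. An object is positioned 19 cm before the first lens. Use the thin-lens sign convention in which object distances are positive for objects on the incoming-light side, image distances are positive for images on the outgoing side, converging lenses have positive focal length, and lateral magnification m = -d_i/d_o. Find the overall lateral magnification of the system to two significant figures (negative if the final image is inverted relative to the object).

Applying the thin-lens equation to the first lens, 1/6.5 = 1/19 + 1/d_i1, which gives d_i1 = 9.880 cm.
Its lateral magnification is m_1 = -d_i1/d_o1 = -(9.880)/19 = -0.5200.
The intermediate image is 9.880 cm to the right of lens 1, so d_o2 = L - d_i1 = 44.5 - 9.880 = 34.620 cm.
Applying the thin-lens equation again with f_2 = 5 cm and d_o2 = 34.620 cm gives d_i2 = 5.844 cm.
m_2 = -(5.844)/(34.620) = -0.1688.
The system's lateral magnification is m_1 m_2 = (-0.5200)(-0.1688) = 0.0878.

0.088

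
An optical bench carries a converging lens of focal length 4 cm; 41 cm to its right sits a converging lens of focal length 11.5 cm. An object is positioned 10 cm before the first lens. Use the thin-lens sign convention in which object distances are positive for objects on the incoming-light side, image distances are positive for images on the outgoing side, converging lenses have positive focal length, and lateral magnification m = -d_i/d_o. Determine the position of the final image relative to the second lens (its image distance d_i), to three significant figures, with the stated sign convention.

First lens: d_i1 = 1/(1/4 - 1/10) = 6.667 cm.
That image sits 34.333 cm in front of the second lens, so d_o2 = 34.333 cm.
Second lens: d_i2 = 1/(1/11.5 - 1/(34.333)) = 17.292 cm.

17.3 cm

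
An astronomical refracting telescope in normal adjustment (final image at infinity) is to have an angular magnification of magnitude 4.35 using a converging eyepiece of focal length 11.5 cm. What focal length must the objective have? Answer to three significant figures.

50.0 cm

|M| = f_obj/|f_eye|, so f_obj = |M| x |f_eye| = 4.35 x 11.5 = 50.025 cm.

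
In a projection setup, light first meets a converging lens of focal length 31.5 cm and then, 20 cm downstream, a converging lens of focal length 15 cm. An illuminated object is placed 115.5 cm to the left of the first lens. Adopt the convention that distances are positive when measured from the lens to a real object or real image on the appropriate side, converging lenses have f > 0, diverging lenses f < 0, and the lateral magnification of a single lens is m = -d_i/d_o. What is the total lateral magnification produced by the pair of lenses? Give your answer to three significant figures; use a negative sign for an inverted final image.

Lens 1: 1/d_i1 = 1/f_1 - 1/d_o1 = 1/31.5 - 1/115.5 = 0.02309 cm^-1, so d_i1 = 43.312 cm.
m_1 = -(43.312)/115.5 = -0.3750.
Since 43.312 cm > 20 cm, the first image lies past the second lens and serves as a virtual object: d_o2 = L - d_i1 = -23.312 cm.
Lens 2: 1/d_i2 = 1/f_2 - 1/d_o2 = 1/15 - 1/(-23.312) = 0.10956 cm^-1, so d_i2 = 9.127 cm.
m_2 = -(9.127)/(-23.312) = 0.3915.
The system's lateral magnification is m_1 m_2 = (-0.3750)(0.3915) = -0.1468.

-0.147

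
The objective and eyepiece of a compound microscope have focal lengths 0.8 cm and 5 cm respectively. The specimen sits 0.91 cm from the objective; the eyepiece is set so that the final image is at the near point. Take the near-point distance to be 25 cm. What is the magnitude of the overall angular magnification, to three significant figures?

Objective: 1/d_i = 1/f_obj - 1/d_o = 1/0.8 - 1/0.91 = 0.15110 cm^-1, so d_i = 6.618 cm.
m_obj = -d_i/d_o = -6.618/0.91 = -7.273.
Eyepiece angular magnification (image at near point): M_eye = 1 + D/f_e = 1 + 25/5 = 6.000.
Overall M = m_obj x M_eye = (-7.273)(6.000) = -43.64.
|M| = 43.64.

43.6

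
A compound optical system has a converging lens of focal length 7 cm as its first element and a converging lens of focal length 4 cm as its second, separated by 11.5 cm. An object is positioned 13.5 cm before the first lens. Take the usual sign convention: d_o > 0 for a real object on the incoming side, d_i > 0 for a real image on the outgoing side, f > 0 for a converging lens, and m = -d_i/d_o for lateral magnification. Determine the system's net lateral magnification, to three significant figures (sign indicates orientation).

-0.612

Lens 1: 1/d_i1 = 1/f_1 - 1/d_o1 = 1/7 - 1/13.5 = 0.06878 cm^-1, so d_i1 = 14.538 cm.
m_1 = -(14.538)/13.5 = -1.0769.
Since 14.538 cm > 11.5 cm, the first image lies past the second lens and serves as a virtual object: d_o2 = L - d_i1 = -3.038 cm.
Lens 2: 1/d_i2 = 1/f_2 - 1/d_o2 = 1/4 - 1/(-3.038) = 0.57911 cm^-1, so d_i2 = 1.727 cm.
m_2 = -(1.727)/(-3.038) = 0.5683.
Total m = m_1 x m_2 = (-1.0769)(0.5683) = -0.6120.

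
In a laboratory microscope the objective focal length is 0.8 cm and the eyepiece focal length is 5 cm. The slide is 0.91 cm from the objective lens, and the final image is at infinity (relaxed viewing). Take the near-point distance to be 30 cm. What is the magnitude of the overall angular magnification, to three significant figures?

Objective: 1/d_i = 1/f_obj - 1/d_o = 1/0.8 - 1/0.91 = 0.15110 cm^-1, so d_i = 6.618 cm.
m_obj = -d_i/d_o = -6.618/0.91 = -7.273.
Eyepiece angular magnification (image at infinity): M_eye = D/f_e = 30/5 = 6.000.
Overall M = m_obj x M_eye = (-7.273)(6.000) = -43.64.
|M| = 43.64.

43.6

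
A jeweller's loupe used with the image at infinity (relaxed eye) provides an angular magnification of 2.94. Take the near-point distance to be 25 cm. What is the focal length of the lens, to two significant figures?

8.5 cm

For the image at infinity, M = D/f.
f = D/M = 25/2.94 = 8.503 cm.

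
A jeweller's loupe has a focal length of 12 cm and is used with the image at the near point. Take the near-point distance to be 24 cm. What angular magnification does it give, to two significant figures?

3.0

M = 1 + D/f = 1 + 24/12 = 3.000.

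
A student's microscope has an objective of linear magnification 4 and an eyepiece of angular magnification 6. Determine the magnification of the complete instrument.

24

The overall magnification of a compound microscope is the product of the objective and eyepiece magnifications:
M = M_obj x M_eye = 4 x 6 = 24.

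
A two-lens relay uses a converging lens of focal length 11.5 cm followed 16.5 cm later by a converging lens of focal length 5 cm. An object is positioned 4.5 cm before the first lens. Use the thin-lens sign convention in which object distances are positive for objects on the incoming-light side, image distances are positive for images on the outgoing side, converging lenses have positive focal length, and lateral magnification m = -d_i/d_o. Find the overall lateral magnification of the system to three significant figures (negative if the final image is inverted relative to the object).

-0.435

Applying the thin-lens equation to the first lens, 1/11.5 = 1/4.5 + 1/d_i1, which gives d_i1 = -7.393 cm.
Its lateral magnification is m_1 = -d_i1/d_o1 = -(-7.393)/4.5 = 1.6429.
The intermediate image is virtual, 7.393 cm to the left of lens 1, so d_o2 = L - d_i1 = 16.5 - (-7.393) = 23.893 cm.
Applying the thin-lens equation again with f_2 = 5 cm and d_o2 = 23.893 cm gives d_i2 = 6.323 cm.
m_2 = -(6.323)/(23.893) = -0.2647.
The system's lateral magnification is m_1 m_2 = (1.6429)(-0.2647) = -0.4348.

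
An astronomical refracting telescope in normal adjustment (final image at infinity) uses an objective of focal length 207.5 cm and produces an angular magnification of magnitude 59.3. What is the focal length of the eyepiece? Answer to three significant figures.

|M| = f_obj/f_eye, so f_eye = f_obj/|M| = 207.5/59.3 = 3.499 cm.

3.50 cm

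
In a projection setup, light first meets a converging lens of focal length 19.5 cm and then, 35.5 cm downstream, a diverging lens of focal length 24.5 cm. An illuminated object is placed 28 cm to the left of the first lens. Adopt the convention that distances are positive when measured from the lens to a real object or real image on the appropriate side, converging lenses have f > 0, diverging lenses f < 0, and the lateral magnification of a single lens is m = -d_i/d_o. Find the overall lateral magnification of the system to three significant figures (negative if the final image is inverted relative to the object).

First lens: d_i1 = 1/(1/19.5 - 1/28) = 64.235 cm.
m_1 = -(64.235)/28 = -2.2941.
Since 64.235 cm > 35.5 cm, the first image lies past the second lens and serves as a virtual object: d_o2 = L - d_i1 = -28.735 cm.
Second lens: d_i2 = 1/(1/(-24.5) - 1/(-28.735)) = -166.226 cm.
m_2 = -(-166.226)/(-28.735) = -5.7847.
Total m = m_1 x m_2 = (-2.2941)(-5.7847) = 13.2708.

13.3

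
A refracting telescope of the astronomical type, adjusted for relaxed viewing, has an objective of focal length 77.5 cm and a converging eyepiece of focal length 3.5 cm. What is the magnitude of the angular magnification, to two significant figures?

|M| = f_obj/|f_eye| = 77.5/3.5 = 22.143.

22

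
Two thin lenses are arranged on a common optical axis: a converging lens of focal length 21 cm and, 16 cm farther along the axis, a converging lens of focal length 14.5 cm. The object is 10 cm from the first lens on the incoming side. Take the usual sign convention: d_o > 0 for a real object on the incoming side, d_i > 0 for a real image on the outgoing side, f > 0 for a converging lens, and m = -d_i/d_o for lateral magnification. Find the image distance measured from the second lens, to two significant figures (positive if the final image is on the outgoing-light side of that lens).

25 cm

First lens: d_i1 = 1/(1/21 - 1/10) = -19.091 cm.
The intermediate image is virtual, 19.091 cm to the left of lens 1, so d_o2 = L - d_i1 = 16 - (-19.091) = 35.091 cm.
Second lens: d_i2 = 1/(1/14.5 - 1/(35.091)) = 24.711 cm.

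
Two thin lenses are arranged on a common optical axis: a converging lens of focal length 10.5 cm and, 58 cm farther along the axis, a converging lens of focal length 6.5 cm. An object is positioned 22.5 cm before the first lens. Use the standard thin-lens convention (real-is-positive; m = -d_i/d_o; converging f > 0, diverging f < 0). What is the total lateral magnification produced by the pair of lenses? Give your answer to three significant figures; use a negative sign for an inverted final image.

0.179

Applying the thin-lens equation to the first lens, 1/10.5 = 1/22.5 + 1/d_i1, which gives d_i1 = 19.688 cm.
Its lateral magnification is m_1 = -d_i1/d_o1 = -(19.688)/22.5 = -0.8750.
Object distance for lens 2: d_o2 = 58 - 19.688 = 38.312 cm.
Applying the thin-lens equation again with f_2 = 6.5 cm and d_o2 = 38.312 cm gives d_i2 = 7.828 cm.
m_2 = -(7.828)/(38.312) = -0.2043.
Overall magnification: m = m_1 m_2 = 0.1788.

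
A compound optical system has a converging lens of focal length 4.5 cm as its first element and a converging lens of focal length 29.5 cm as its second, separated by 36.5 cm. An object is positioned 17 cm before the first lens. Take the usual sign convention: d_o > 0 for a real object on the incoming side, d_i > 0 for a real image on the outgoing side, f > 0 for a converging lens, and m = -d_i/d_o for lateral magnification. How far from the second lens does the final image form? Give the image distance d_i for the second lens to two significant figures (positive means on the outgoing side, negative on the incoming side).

1000 cm

First lens: d_i1 = 1/(1/4.5 - 1/17) = 6.120 cm.
The intermediate image is 6.120 cm to the right of lens 1, so d_o2 = L - d_i1 = 36.5 - 6.120 = 30.380 cm.
Second lens: d_i2 = 1/(1/29.5 - 1/(30.380)) = 1018.420 cm.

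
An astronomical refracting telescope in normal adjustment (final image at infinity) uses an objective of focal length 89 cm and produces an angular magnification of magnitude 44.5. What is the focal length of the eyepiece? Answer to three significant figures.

2.00 cm

|M| = f_obj/f_eye, so f_eye = f_obj/|M| = 89/44.5 = 2.000 cm.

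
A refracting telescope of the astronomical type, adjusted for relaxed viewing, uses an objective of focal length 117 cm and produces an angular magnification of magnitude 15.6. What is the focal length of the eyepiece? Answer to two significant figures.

|M| = f_obj/f_eye, so f_eye = f_obj/|M| = 117/15.6 = 7.500 cm.

7.5 cm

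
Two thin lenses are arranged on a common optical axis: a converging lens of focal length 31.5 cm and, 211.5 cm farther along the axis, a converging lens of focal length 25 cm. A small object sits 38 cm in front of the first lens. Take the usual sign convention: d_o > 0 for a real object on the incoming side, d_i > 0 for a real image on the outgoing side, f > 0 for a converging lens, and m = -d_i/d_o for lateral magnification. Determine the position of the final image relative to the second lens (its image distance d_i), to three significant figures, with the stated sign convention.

291 cm

First lens: d_i1 = 1/(1/31.5 - 1/38) = 184.154 cm.
That image sits 27.346 cm in front of the second lens, so d_o2 = 27.346 cm.
Second lens: d_i2 = 1/(1/25 - 1/(27.346)) = 291.393 cm.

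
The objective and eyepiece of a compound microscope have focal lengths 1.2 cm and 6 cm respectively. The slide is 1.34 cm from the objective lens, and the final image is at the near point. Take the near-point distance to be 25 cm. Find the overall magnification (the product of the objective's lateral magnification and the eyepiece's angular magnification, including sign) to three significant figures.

-44.3

Objective: 1/d_i = 1/f_obj - 1/d_o = 1/1.2 - 1/1.34 = 0.08706 cm^-1, so d_i = 11.486 cm.
m_obj = -d_i/d_o = -11.486/1.34 = -8.571.
Eyepiece angular magnification (image at near point): M_eye = 1 + D/f_e = 1 + 25/6 = 5.167.
Overall M = m_obj x M_eye = (-8.571)(5.167) = -44.29.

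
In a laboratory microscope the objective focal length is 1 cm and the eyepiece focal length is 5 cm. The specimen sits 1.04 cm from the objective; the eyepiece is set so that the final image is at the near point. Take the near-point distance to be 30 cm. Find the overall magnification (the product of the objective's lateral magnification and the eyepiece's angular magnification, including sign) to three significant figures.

Objective: 1/d_i = 1/f_obj - 1/d_o = 1/1 - 1/1.04 = 0.03846 cm^-1, so d_i = 26.000 cm.
m_obj = -d_i/d_o = -26.000/1.04 = -25.000.
Eyepiece angular magnification (image at near point): M_eye = 1 + D/f_e = 1 + 30/5 = 7.000.
Overall M = m_obj x M_eye = (-25.000)(7.000) = -175.00.

-175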